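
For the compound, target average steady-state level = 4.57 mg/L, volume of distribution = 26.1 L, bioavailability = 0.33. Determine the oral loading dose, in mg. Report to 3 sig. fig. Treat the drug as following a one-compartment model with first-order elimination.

361 mg

LD = Css × Vd / F = 4.57 × 26.1 / 0.33 = 361.4 mg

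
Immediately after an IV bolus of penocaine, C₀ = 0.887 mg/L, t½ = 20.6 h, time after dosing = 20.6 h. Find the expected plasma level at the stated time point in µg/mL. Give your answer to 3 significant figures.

k = ln2 / t½ = 0.693147 / 20.6 = 0.03365 h⁻¹
C = C₀ · e^(−k·t) = 0.8870 × e^(−0.03365 × 20.6)
  = 0.8870 × 0.5000 = 0.4435 mg/L
(0.4435 mg/L = 0.4435 µg/mL)

0.444 µg/mL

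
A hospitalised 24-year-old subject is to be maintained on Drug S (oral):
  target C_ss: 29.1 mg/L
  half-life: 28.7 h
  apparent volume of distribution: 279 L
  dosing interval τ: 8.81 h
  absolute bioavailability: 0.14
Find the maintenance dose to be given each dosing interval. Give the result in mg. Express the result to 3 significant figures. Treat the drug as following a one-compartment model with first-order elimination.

12300 mg

k = ln2 / t½ = 0.693147 / 28.7 = 0.02415 h⁻¹
CL = k × Vd = 0.02415 × 279 = 6.738 L/h
At steady state, F × (Dose/τ) = Css × CL.
Dose = Css × CL × τ / F = 29.1 × 6.738 × 8.81 / 0.14 = 12340 mg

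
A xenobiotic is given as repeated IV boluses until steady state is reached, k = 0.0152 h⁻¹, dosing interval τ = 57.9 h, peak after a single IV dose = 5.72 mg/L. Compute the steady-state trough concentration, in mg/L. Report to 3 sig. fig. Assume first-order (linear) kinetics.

e^(−kτ) = e^(−0.01520 × 57.9) = 0.4147
Accumulation ratio R = 1 / (1 − e^(−kτ)) = 1 / (1 − 0.4147) = 1.709
Steady-state trough = C₀ × R × e^(−kτ) = 5.72 × 1.709 × 0.4147 = 4.054 mg/L

4.05 mg/L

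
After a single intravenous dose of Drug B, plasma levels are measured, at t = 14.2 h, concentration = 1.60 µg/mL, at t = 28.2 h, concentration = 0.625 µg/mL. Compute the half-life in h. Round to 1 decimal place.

10.3 h

k = ln(C₁/C₂) / (t₂ − t₁) = ln(1.60/0.625) / (28.2 − 14.2)
  = 0.9400 / 14.00 = 0.06714 h⁻¹
t½ = ln2 / k = 0.693147 / 0.06714 = 10.32 h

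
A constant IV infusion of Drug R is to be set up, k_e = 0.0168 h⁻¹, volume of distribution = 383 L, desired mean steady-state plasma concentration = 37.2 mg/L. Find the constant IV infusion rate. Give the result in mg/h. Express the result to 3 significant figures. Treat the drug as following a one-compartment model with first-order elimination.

CL = k × Vd = 0.01680 × 383 = 6.434 L/h
At steady state, infusion rate R₀ = Css × CL = 37.2 × 6.434 = 239.3 mg/h

239 mg/h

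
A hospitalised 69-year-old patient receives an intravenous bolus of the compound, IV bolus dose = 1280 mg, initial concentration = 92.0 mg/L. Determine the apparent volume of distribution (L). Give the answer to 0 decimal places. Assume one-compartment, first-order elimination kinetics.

14 L

Vd = Dose / C₀ = 1280 / 92.0 = 13.91 L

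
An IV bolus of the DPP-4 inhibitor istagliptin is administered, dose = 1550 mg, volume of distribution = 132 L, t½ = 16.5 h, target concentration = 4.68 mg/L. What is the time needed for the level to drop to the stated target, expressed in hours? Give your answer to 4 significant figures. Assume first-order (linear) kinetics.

21.90 h

C₀ = Dose / Vd = 1550 / 132 = 11.74 mg/L
k = ln2 / t½ = 0.693147 / 16.5 = 0.04201 h⁻¹
t = ln(C₀ / C) / k = ln(11.74 / 4.68) / 0.04201
  = ln(2.509) / 0.04201 = 0.9199 / 0.04201 = 21.90 h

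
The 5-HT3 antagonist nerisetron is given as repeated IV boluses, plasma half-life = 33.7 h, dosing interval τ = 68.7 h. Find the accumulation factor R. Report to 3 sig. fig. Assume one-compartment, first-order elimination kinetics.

k = ln2 / t½ = 0.693147 / 33.7 = 0.02057 h⁻¹
e^(−kτ) = e^(−0.02057 × 68.7) = 0.2434
Accumulation ratio R = 1 / (1 − e^(−kτ)) = 1 / (1 − 0.2434) = 1.322

1.32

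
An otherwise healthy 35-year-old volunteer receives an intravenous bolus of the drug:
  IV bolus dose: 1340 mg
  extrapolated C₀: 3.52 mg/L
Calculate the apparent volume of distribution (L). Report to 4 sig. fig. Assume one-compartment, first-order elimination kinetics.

Vd = Dose / C₀ = 1340 / 3.52 = 380.7 L

380.7 L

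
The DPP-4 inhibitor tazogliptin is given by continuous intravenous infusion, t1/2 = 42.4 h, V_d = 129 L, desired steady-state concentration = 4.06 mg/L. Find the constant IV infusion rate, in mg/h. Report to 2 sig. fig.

k = ln2 / t½ = 0.693147 / 42.4 = 0.01635 h⁻¹
CL = k × Vd = 0.01635 × 129 = 2.109 L/h
At steady state, infusion rate R₀ = Css × CL = 4.06 × 2.109 = 8.563 mg/h

8.6 mg/h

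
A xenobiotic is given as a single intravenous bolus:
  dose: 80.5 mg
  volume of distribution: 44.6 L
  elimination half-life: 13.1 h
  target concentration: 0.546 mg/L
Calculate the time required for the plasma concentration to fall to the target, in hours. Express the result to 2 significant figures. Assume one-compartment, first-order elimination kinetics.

C₀ = Dose / Vd = 80.50 / 44.6 = 1.805 mg/L
k = ln2 / t½ = 0.693147 / 13.1 = 0.05291 h⁻¹
t = ln(C₀ / C) / k = ln(1.805 / 0.546) / 0.05291
  = ln(3.306) / 0.05291 = 1.196 / 0.05291 = 22.60 h

23 h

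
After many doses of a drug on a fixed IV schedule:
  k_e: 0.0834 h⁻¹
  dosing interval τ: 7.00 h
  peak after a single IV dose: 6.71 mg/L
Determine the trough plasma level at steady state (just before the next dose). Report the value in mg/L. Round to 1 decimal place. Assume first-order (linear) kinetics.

e^(−kτ) = e^(−0.08340 × 7.00) = 0.5578
Accumulation ratio R = 1 / (1 − e^(−kτ)) = 1 / (1 − 0.5578) = 2.261
Steady-state trough = C₀ × R × e^(−kτ) = 6.71 × 2.261 × 0.5578 = 8.463 mg/L

8.5 mg/L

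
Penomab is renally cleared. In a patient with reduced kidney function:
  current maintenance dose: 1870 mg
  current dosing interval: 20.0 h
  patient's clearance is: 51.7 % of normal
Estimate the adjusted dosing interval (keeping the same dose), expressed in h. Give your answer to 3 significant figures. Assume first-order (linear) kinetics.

To keep the same average steady-state level, dosing rate must scale with clearance.
CL ratio = 51.7 / 100 = 0.5170
New interval (same dose) = 20.0 / 0.5170 = 38.68 h

38.7 h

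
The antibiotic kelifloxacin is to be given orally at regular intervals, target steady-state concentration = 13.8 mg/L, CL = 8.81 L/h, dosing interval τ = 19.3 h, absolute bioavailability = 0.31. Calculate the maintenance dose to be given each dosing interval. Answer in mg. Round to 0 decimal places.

7569 mg

At steady state, F × (Dose/τ) = Css × CL.
Dose = Css × CL × τ / F = 13.8 × 8.810 × 19.3 / 0.31 = 7569 mg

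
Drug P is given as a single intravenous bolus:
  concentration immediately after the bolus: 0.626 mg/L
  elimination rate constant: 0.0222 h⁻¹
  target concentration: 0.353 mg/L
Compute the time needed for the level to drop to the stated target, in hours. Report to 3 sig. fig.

t = ln(C₀ / C) / k = ln(0.6260 / 0.353) / 0.02220
  = ln(1.773) / 0.02220 = 0.5727 / 0.02220 = 25.80 h

25.8 h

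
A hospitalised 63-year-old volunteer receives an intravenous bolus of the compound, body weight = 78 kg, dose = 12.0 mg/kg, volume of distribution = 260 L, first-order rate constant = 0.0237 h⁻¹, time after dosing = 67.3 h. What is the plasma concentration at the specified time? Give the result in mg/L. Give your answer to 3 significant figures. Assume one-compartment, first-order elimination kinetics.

0.730 mg/L

Total dose = 12.0 × 78 = 936.0 mg
C₀ = Dose / Vd = 936.0 / 260 = 3.600 mg/L
C = C₀ · e^(−k·t) = 3.600 × e^(−0.02370 × 67.3)
  = 3.600 × 0.2029 = 0.7304 mg/L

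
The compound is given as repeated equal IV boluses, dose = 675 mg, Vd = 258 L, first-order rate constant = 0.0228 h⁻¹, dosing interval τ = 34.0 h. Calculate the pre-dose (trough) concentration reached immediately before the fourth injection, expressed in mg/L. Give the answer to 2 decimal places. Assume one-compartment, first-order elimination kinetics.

C₀ per dose = Dose / Vd = 675 / 258 = 2.616 mg/L
Fraction remaining after one interval: r = e^(−kτ) = e^(−0.02280 × 34.0) = 0.4606
Before dose 4, 3 doses have been given (aged 1τ, 2τ, 3τ).
C_trough = C₀ × (r + r² + … + r^3) = C₀ × r(1−r^3)/(1−r)
        = 2.616 × 0.4606 × (1 − 0.09772) / (1 − 0.4606) = 2.016 mg/L

2.02 mg/L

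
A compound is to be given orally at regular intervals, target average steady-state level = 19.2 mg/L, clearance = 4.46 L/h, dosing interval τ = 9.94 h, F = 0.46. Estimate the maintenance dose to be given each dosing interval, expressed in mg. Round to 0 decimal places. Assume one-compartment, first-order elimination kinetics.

At steady state, F × (Dose/τ) = Css × CL.
Dose = Css × CL × τ / F = 19.2 × 4.460 × 9.94 / 0.46 = 1850 mg

1850 mg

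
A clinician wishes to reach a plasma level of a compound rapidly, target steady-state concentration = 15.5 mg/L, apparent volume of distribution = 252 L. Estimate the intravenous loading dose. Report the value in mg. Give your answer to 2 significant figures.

3900 mg

LD = Css × Vd = 15.5 × 252 = 3906 mg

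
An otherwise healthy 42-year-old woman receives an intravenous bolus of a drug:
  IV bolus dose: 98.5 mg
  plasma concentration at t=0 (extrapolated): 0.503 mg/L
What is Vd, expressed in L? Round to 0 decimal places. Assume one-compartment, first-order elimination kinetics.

196 L

Vd = Dose / C₀ = 98.50 / 0.503 = 195.8 L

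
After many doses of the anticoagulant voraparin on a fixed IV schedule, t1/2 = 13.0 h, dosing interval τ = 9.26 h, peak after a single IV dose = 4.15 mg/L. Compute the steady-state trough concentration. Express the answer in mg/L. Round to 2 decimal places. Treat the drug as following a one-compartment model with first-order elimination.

6.50 mg/L

k = ln2 / t½ = 0.693147 / 13.0 = 0.05332 h⁻¹
e^(−kτ) = e^(−0.05332 × 9.26) = 0.6103
Accumulation ratio R = 1 / (1 − e^(−kτ)) = 1 / (1 − 0.6103) = 2.566
Steady-state trough = C₀ × R × e^(−kτ) = 4.15 × 2.566 × 0.6103 = 6.499 mg/L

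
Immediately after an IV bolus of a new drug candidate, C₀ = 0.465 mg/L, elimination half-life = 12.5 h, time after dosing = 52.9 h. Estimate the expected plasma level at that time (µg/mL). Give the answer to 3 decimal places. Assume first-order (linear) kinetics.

k = ln2 / t½ = 0.693147 / 12.5 = 0.05545 h⁻¹
C = C₀ · e^(−k·t) = 0.4650 × e^(−0.05545 × 52.9)
  = 0.4650 × 0.05322 = 0.02475 mg/L
(0.02475 mg/L = 0.02475 µg/mL)

0.025 µg/mL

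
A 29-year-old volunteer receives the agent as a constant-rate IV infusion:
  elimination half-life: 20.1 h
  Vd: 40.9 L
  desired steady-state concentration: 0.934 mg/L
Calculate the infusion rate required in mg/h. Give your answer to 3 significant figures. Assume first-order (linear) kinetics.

1.32 mg/h

k = ln2 / t½ = 0.693147 / 20.1 = 0.03448 h⁻¹
CL = k × Vd = 0.03448 × 40.9 = 1.410 L/h
At steady state, infusion rate R₀ = Css × CL = 0.934 × 1.410 = 1.317 mg/h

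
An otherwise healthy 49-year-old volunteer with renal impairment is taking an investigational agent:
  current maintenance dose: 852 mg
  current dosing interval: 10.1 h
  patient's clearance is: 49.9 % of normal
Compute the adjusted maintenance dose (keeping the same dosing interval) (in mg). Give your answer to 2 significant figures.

430 mg

To keep the same average steady-state level, dosing rate must scale with clearance.
CL ratio = 49.9 / 100 = 0.4990
New dose (same interval) = 852 × 0.4990 = 425.1 mg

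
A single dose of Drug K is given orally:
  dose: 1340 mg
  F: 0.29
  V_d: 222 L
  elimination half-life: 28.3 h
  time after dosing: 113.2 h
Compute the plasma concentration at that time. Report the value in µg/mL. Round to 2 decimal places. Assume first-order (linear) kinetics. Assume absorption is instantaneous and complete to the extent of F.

0.11 µg/mL

Amount reaching circulation = F × Dose = 0.29 × 1340 = 388.6 mg
C₀ = F·Dose / Vd = 388.6 / 222 = 1.750 mg/L
k = ln2 / t½ = 0.693147 / 28.3 = 0.02449 h⁻¹
t / t½ = 113.2 / 28.3 = 4 half-lives
C = C₀ × (1/2)^4 = 1.750 × 0.06250 = 0.1094 mg/L
(0.1094 mg/L = 0.1094 µg/mL)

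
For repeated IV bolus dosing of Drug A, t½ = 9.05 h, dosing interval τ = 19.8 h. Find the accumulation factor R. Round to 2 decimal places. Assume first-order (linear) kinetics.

1.28

k = ln2 / t½ = 0.693147 / 9.05 = 0.07659 h⁻¹
e^(−kτ) = e^(−0.07659 × 19.8) = 0.2195
Accumulation ratio R = 1 / (1 − e^(−kτ)) = 1 / (1 − 0.2195) = 1.281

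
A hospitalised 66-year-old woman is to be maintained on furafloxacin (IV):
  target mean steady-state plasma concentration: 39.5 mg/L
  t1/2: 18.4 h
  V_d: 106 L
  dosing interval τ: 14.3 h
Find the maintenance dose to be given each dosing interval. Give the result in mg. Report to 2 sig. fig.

k = ln2 / t½ = 0.693147 / 18.4 = 0.03767 h⁻¹
CL = k × Vd = 0.03767 × 106 = 3.993 L/h
At steady state, Dose/τ = Css × CL.
Dose = Css × CL × τ = 39.5 × 3.993 × 14.3 = 2255 mg

2300 mg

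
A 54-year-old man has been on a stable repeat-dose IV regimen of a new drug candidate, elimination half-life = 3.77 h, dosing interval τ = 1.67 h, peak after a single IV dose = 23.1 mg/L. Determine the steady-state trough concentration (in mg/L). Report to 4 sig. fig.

64.27 mg/L

k = ln2 / t½ = 0.693147 / 3.77 = 0.1839 h⁻¹
e^(−kτ) = e^(−0.1839 × 1.67) = 0.7356
Accumulation ratio R = 1 / (1 − e^(−kτ)) = 1 / (1 − 0.7356) = 3.782
Steady-state trough = C₀ × R × e^(−kτ) = 23.1 × 3.782 × 0.7356 = 64.27 mg/L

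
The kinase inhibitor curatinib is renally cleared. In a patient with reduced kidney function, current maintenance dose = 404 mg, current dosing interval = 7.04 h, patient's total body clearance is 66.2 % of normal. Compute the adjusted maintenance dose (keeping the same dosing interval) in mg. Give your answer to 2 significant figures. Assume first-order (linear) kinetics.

To keep the same average steady-state level, dosing rate must scale with clearance.
CL ratio = 66.2 / 100 = 0.6620
New dose (same interval) = 404 × 0.6620 = 267.4 mg

270 mg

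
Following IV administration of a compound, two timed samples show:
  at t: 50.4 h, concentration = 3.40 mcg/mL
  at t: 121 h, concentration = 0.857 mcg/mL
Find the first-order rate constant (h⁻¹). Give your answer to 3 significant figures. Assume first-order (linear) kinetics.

k = ln(C₁/C₂) / (t₂ − t₁) = ln(3.40/0.857) / (121 − 50.4)
  = 1.378 / 70.60 = 0.01952 h⁻¹

0.0195 h⁻¹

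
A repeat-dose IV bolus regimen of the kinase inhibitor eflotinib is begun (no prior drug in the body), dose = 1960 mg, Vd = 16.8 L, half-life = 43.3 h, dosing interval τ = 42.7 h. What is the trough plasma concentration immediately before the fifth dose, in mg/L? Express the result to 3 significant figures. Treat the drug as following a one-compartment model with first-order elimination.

111 mg/L

C₀ per dose = Dose / Vd = 1960 / 16.8 = 116.7 mg/L
k = ln2 / t½ = 0.693147 / 43.3 = 0.01601 h⁻¹
Fraction remaining after one interval: r = e^(−kτ) = e^(−0.01601 × 42.7) = 0.5048
Before dose 5, 4 doses have been given (aged 1τ, 2τ, 3τ, 4τ).
C_trough = C₀ × (r + r² + … + r^4) = C₀ × r(1−r^4)/(1−r)
        = 116.7 × 0.5048 × (1 − 0.06493) / (1 − 0.5048) = 111.2 mg/L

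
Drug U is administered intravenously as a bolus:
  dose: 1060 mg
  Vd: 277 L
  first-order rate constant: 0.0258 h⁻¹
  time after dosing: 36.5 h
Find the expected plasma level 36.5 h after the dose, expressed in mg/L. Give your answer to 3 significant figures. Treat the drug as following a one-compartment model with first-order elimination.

1.49 mg/L

C₀ = Dose / Vd = 1060 / 277 = 3.827 mg/L
C = C₀ · e^(−k·t) = 3.827 × e^(−0.02580 × 36.5)
  = 3.827 × 0.3900 = 1.493 mg/L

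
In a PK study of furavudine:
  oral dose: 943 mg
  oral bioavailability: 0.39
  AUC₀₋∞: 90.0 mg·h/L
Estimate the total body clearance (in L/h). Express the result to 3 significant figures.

4.09 L/h

CL = F·Dose / AUC = 0.39 × 943 / 90.0 = 4.086 L/h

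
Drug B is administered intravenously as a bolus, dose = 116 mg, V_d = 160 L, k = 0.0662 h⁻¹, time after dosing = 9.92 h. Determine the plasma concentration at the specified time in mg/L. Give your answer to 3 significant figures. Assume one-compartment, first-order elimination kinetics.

C₀ = Dose / Vd = 116.0 / 160 = 0.7250 mg/L
C = C₀ · e^(−k·t) = 0.7250 × e^(−0.06620 × 9.92)
  = 0.7250 × 0.5186 = 0.3760 mg/L

0.376 mg/L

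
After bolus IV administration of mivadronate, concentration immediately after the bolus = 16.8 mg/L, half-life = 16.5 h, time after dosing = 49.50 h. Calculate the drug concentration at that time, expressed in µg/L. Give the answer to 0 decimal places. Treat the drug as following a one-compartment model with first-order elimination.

k = ln2 / t½ = 0.693147 / 16.5 = 0.04201 h⁻¹
t / t½ = 49.50 / 16.5 = 3 half-lives
C = C₀ × (1/2)^3 = 16.80 × 0.1250 = 2.100 mg/L
Convert: 2.100 mg/L × 1000 = 2100 µg/L

2100 µg/L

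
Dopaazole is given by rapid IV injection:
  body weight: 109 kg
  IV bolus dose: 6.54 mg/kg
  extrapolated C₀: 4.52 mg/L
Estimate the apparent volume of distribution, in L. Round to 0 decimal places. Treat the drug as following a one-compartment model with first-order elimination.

158 L

Dose = 6.54 × 109 = 712.9 mg
Vd = Dose / C₀ = 712.9 / 4.52 = 157.7 L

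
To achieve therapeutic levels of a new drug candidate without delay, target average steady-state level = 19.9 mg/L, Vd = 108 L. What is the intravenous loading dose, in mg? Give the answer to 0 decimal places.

LD = Css × Vd = 19.9 × 108 = 2149 mg

2149 mg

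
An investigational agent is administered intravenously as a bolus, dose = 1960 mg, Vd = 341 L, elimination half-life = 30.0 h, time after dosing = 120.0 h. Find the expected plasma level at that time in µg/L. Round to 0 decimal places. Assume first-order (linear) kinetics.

359 µg/L

C₀ = Dose / Vd = 1960 / 341 = 5.748 mg/L
k = ln2 / t½ = 0.693147 / 30.0 = 0.02310 h⁻¹
t / t½ = 120.0 / 30.0 = 4 half-lives
C = C₀ × (1/2)^4 = 5.748 × 0.06250 = 0.3593 mg/L
Convert: 0.3593 mg/L × 1000 = 359.3 µg/L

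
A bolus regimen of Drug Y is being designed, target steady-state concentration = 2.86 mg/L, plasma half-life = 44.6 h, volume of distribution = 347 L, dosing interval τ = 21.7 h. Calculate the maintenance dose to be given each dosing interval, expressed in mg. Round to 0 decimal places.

335 mg

k = ln2 / t½ = 0.693147 / 44.6 = 0.01554 h⁻¹
CL = k × Vd = 0.01554 × 347 = 5.392 L/h
At steady state, Dose/τ = Css × CL.
Dose = Css × CL × τ = 2.86 × 5.392 × 21.7 = 334.6 mg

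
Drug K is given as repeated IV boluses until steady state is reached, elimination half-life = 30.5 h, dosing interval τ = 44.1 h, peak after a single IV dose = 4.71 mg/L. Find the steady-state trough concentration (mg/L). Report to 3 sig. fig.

k = ln2 / t½ = 0.693147 / 30.5 = 0.02273 h⁻¹
e^(−kτ) = e^(−0.02273 × 44.1) = 0.3670
Accumulation ratio R = 1 / (1 − e^(−kτ)) = 1 / (1 − 0.3670) = 1.580
Steady-state trough = C₀ × R × e^(−kτ) = 4.71 × 1.580 × 0.3670 = 2.731 mg/L

2.73 mg/L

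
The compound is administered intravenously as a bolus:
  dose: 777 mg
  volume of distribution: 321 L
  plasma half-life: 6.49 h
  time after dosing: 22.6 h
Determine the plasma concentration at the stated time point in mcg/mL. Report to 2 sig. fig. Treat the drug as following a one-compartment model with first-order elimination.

C₀ = Dose / Vd = 777.0 / 321 = 2.421 mg/L
k = ln2 / t½ = 0.693147 / 6.49 = 0.1068 h⁻¹
C = C₀ · e^(−k·t) = 2.421 × e^(−0.1068 × 22.6)
  = 2.421 × 0.08949 = 0.2167 mg/L
(0.2167 mg/L = 0.2167 mcg/mL)

0.22 mcg/mL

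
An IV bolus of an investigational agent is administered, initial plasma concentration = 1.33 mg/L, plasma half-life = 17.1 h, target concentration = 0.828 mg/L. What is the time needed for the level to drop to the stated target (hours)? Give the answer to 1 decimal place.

k = ln2 / t½ = 0.693147 / 17.1 = 0.04053 h⁻¹
t = ln(C₀ / C) / k = ln(1.330 / 0.828) / 0.04053
  = ln(1.606) / 0.04053 = 0.4737 / 0.04053 = 11.69 h

11.7 h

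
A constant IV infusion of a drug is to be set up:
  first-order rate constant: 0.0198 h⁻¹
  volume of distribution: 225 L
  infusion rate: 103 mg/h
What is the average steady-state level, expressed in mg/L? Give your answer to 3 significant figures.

23.1 mg/L

CL = k × Vd = 0.01980 × 225 = 4.455 L/h
At steady state Css = R₀ / CL = 103 / 4.455 = 23.12 mg/L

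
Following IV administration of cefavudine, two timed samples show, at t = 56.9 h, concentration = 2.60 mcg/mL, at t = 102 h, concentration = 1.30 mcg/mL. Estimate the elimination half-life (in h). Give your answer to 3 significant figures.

45.1 h

k = ln(C₁/C₂) / (t₂ − t₁) = ln(2.60/1.30) / (102 − 56.9)
  = 0.6931 / 45.10 = 0.01537 h⁻¹
t½ = ln2 / k = 0.693147 / 0.01537 = 45.10 h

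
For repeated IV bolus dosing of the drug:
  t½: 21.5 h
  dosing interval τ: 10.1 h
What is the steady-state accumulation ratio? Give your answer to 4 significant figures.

3.598

k = ln2 / t½ = 0.693147 / 21.5 = 0.03224 h⁻¹
e^(−kτ) = e^(−0.03224 × 10.1) = 0.7221
Accumulation ratio R = 1 / (1 − e^(−kτ)) = 1 / (1 − 0.7221) = 3.598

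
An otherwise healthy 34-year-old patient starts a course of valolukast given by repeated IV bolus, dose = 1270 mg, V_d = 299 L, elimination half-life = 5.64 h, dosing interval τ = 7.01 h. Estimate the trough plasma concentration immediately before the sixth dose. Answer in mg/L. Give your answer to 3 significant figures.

C₀ per dose = Dose / Vd = 1270 / 299 = 4.247 mg/L
k = ln2 / t½ = 0.693147 / 5.64 = 0.1229 h⁻¹
Fraction remaining after one interval: r = e^(−kτ) = e^(−0.1229 × 7.01) = 0.4225
Before dose 6, 5 doses have been given (aged 1τ, 2τ, 3τ, 4τ, 5τ).
C_trough = C₀ × (r + r² + … + r^5) = C₀ × r(1−r^5)/(1−r)
        = 4.247 × 0.4225 × (1 − 0.01346) / (1 − 0.4225) = 3.065 mg/L

3.07 mg/L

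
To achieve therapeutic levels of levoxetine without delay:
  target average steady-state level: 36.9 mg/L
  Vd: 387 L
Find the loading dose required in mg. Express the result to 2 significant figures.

14000 mg

LD = Css × Vd = 36.9 × 387 = 14280 mg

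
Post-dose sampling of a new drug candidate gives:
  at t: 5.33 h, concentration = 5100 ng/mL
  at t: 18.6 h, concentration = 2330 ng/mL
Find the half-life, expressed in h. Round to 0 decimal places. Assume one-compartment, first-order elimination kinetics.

k = ln(C₁/C₂) / (t₂ − t₁) = ln(5100/2330) / (18.6 − 5.33)
  = 0.7834 / 13.27 = 0.05904 h⁻¹
t½ = ln2 / k = 0.693147 / 0.05904 = 11.74 h

12 h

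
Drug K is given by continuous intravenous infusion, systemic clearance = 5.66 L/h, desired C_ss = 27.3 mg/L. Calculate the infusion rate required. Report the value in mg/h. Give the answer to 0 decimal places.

155 mg/h

At steady state, infusion rate R₀ = Css × CL = 27.3 × 5.660 = 154.5 mg/h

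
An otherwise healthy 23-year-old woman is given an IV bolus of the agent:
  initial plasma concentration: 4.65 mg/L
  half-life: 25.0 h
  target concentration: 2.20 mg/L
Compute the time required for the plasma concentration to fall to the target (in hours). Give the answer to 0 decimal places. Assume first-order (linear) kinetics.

k = ln2 / t½ = 0.693147 / 25.0 = 0.02773 h⁻¹
t = ln(C₀ / C) / k = ln(4.650 / 2.20) / 0.02773
  = ln(2.114) / 0.02773 = 0.7486 / 0.02773 = 27.00 h

27 h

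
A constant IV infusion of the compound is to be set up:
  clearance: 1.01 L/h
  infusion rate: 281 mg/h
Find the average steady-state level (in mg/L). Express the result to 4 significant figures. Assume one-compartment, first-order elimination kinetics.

278.2 mg/L

At steady state Css = R₀ / CL = 281 / 1.010 = 278.2 mg/L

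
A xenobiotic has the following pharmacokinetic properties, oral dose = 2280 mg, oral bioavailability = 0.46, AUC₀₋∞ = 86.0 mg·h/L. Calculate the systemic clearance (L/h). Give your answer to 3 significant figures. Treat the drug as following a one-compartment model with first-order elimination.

CL = F·Dose / AUC = 0.46 × 2280 / 86.0 = 12.20 L/h

12.2 L/h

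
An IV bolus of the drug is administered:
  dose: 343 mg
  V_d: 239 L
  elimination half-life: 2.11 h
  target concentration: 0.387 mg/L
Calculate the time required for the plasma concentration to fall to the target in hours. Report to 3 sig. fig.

C₀ = Dose / Vd = 343.0 / 239 = 1.435 mg/L
k = ln2 / t½ = 0.693147 / 2.11 = 0.3285 h⁻¹
t = ln(C₀ / C) / k = ln(1.435 / 0.387) / 0.3285
  = ln(3.708) / 0.3285 = 1.310 / 0.3285 = 3.988 h

3.99 h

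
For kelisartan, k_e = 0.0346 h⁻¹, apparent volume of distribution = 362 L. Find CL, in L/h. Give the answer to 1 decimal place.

CL = k × Vd = 0.0346 × 362 = 12.53 L/h

12.5 L/h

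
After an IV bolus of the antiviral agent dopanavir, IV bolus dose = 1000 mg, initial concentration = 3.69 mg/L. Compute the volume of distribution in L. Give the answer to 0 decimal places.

Vd = Dose / C₀ = 1000 / 3.69 = 271.0 L

271 L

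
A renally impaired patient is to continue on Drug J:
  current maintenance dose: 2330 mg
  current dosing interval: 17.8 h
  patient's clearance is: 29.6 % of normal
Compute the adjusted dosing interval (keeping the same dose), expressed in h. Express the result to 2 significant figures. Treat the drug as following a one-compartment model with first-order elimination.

60 h

To keep the same average steady-state level, dosing rate must scale with clearance.
CL ratio = 29.6 / 100 = 0.2960
New interval (same dose) = 17.8 / 0.2960 = 60.14 h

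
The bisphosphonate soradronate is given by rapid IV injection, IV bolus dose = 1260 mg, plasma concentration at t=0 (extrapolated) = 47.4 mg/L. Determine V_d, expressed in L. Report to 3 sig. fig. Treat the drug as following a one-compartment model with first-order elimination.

26.6 L

Vd = Dose / C₀ = 1260 / 47.4 = 26.58 L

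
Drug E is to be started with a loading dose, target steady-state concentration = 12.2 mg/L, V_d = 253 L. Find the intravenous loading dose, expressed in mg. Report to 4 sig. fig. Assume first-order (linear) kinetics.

3087 mg

LD = Css × Vd = 12.2 × 253 = 3087 mg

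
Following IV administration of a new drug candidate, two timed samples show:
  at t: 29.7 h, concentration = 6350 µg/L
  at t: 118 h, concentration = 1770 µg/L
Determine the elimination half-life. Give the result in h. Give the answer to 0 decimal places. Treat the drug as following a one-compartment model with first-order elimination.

48 h

k = ln(C₁/C₂) / (t₂ − t₁) = ln(6350/1770) / (118 − 29.7)
  = 1.277 / 88.30 = 0.01446 h⁻¹
t½ = ln2 / k = 0.693147 / 0.01446 = 47.94 h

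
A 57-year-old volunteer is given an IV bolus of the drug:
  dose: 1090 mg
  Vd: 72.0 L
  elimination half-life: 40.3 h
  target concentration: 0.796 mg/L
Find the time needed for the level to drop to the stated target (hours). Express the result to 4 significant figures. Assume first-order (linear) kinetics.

171.2 h

C₀ = Dose / Vd = 1090 / 72.0 = 15.14 mg/L
k = ln2 / t½ = 0.693147 / 40.3 = 0.01720 h⁻¹
t = ln(C₀ / C) / k = ln(15.14 / 0.796) / 0.01720
  = ln(19.02) / 0.01720 = 2.945 / 0.01720 = 171.2 h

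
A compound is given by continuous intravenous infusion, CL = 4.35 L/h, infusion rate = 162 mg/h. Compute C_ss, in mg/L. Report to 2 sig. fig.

37 mg/L

At steady state Css = R₀ / CL = 162 / 4.350 = 37.24 mg/L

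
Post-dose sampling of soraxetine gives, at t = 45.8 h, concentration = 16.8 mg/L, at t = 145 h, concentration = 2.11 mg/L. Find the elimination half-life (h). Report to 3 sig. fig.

k = ln(C₁/C₂) / (t₂ − t₁) = ln(16.8/2.11) / (145 − 45.8)
  = 2.075 / 99.20 = 0.02092 h⁻¹
t½ = ln2 / k = 0.693147 / 0.02092 = 33.13 h

33.1 h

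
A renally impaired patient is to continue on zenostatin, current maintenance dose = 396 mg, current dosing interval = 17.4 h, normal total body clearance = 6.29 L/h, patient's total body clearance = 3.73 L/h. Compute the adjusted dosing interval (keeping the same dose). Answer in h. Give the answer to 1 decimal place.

29.3 h

To keep the same average steady-state level, dosing rate must scale with clearance.
CL ratio = 3.73 / 6.29 = 0.5930
New interval (same dose) = 17.4 / 0.5930 = 29.34 h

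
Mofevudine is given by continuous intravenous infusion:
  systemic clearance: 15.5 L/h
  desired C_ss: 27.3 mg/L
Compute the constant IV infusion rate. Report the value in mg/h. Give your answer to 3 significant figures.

423 mg/h

At steady state, infusion rate R₀ = Css × CL = 27.3 × 15.50 = 423.2 mg/h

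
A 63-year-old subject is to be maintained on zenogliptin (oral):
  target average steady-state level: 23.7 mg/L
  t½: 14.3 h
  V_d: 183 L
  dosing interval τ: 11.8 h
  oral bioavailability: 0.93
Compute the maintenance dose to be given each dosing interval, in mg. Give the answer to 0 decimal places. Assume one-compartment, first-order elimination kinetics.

2667 mg

k = ln2 / t½ = 0.693147 / 14.3 = 0.04847 h⁻¹
CL = k × Vd = 0.04847 × 183 = 8.870 L/h
At steady state, F × (Dose/τ) = Css × CL.
Dose = Css × CL × τ / F = 23.7 × 8.870 × 11.8 / 0.93 = 2667 mg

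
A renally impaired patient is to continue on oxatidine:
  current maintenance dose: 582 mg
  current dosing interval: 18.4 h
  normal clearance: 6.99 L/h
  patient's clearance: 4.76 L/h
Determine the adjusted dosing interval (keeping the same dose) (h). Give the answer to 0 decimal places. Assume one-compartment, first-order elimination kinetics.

27 h

To keep the same average steady-state level, dosing rate must scale with clearance.
CL ratio = 4.76 / 6.99 = 0.6810
New interval (same dose) = 18.4 / 0.6810 = 27.02 h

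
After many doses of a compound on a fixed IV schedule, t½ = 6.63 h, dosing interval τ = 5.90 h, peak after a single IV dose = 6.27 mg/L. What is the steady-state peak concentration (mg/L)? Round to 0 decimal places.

14 mg/L

k = ln2 / t½ = 0.693147 / 6.63 = 0.1045 h⁻¹
e^(−kτ) = e^(−0.1045 × 5.90) = 0.5398
Accumulation ratio R = 1 / (1 − e^(−kτ)) = 1 / (1 − 0.5398) = 2.173
Steady-state peak = C₀ × R = 6.27 × 2.173 = 13.62 mg/L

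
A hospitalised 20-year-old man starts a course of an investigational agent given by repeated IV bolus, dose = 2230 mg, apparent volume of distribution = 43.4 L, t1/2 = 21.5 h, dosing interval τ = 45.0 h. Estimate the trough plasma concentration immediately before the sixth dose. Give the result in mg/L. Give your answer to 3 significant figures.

C₀ per dose = Dose / Vd = 2230 / 43.4 = 51.38 mg/L
k = ln2 / t½ = 0.693147 / 21.5 = 0.03224 h⁻¹
Fraction remaining after one interval: r = e^(−kτ) = e^(−0.03224 × 45.0) = 0.2344
Before dose 6, 5 doses have been given (aged 1τ, 2τ, 3τ, 4τ, 5τ).
C_trough = C₀ × (r + r² + … + r^5) = C₀ × r(1−r^5)/(1−r)
        = 51.38 × 0.2344 × (1 − 0.0007076) / (1 − 0.2344) = 15.72 mg/L

15.7 mg/L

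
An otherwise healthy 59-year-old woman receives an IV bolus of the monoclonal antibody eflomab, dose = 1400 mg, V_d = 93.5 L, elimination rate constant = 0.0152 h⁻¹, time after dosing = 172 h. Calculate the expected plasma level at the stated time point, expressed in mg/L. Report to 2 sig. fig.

1.1 mg/L

C₀ = Dose / Vd = 1400 / 93.5 = 14.97 mg/L
C = C₀ · e^(−k·t) = 14.97 × e^(−0.01520 × 172)
  = 14.97 × 0.07321 = 1.096 mg/L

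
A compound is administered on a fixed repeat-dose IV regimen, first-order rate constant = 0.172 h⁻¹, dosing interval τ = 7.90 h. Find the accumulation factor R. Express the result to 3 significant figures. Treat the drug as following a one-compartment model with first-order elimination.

e^(−kτ) = e^(−0.1720 × 7.90) = 0.2570
Accumulation ratio R = 1 / (1 − e^(−kτ)) = 1 / (1 − 0.2570) = 1.346

1.35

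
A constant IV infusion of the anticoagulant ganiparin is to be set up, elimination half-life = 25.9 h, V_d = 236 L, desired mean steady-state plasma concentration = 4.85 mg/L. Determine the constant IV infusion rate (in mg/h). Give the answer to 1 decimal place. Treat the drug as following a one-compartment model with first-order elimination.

k = ln2 / t½ = 0.693147 / 25.9 = 0.02676 h⁻¹
CL = k × Vd = 0.02676 × 236 = 6.315 L/h
At steady state, infusion rate R₀ = Css × CL = 4.85 × 6.315 = 30.63 mg/h

30.6 mg/h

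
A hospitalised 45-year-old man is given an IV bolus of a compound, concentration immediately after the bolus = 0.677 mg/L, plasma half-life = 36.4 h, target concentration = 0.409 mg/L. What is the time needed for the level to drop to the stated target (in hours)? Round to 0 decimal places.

26 h

k = ln2 / t½ = 0.693147 / 36.4 = 0.01904 h⁻¹
t = ln(C₀ / C) / k = ln(0.6770 / 0.409) / 0.01904
  = ln(1.655) / 0.01904 = 0.5038 / 0.01904 = 26.46 h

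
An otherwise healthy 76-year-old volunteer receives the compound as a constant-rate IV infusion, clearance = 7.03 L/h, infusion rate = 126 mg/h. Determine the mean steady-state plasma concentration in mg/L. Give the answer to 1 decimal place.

17.9 mg/L

At steady state Css = R₀ / CL = 126 / 7.030 = 17.92 mg/L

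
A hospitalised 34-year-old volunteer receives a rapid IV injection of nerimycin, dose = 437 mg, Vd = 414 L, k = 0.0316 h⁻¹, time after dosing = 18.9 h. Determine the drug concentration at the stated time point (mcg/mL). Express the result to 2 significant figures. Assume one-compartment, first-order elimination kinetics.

C₀ = Dose / Vd = 437.0 / 414 = 1.056 mg/L
C = C₀ · e^(−k·t) = 1.056 × e^(−0.03160 × 18.9)
  = 1.056 × 0.5503 = 0.5811 mg/L
(0.5811 mg/L = 0.5811 mcg/mL)

0.58 mcg/mL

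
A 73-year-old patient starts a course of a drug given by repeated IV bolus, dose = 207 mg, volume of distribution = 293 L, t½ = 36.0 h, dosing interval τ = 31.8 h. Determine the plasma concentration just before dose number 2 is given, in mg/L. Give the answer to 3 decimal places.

0.383 mg/L

C₀ per dose = Dose / Vd = 207 / 293 = 0.7065 mg/L
k = ln2 / t½ = 0.693147 / 36.0 = 0.01925 h⁻¹
Fraction remaining after one interval: r = e^(−kτ) = e^(−0.01925 × 31.8) = 0.5422
Before dose 2, 1 dose has been given (aged 1τ).
C_trough = C₀ × r = 0.7065 × 0.5422 = 0.3831 mg/L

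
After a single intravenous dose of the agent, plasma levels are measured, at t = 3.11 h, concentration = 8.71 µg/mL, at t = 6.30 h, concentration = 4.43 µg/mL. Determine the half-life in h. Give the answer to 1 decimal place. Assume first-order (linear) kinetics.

k = ln(C₁/C₂) / (t₂ − t₁) = ln(8.71/4.43) / (6.30 − 3.11)
  = 0.6761 / 3.190 = 0.2119 h⁻¹
t½ = ln2 / k = 0.693147 / 0.2119 = 3.271 h

3.3 h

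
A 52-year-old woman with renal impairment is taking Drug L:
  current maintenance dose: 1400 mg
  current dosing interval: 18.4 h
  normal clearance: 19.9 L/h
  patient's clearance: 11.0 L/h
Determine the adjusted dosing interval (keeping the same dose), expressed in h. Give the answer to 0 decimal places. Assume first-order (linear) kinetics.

33 h

To keep the same average steady-state level, dosing rate must scale with clearance.
CL ratio = 11.0 / 19.9 = 0.5528
New interval (same dose) = 18.4 / 0.5528 = 33.29 h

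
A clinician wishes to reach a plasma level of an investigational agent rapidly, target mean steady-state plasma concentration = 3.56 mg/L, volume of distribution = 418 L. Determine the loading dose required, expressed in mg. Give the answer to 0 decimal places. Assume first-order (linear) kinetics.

LD = Css × Vd = 3.56 × 418 = 1488 mg

1488 mg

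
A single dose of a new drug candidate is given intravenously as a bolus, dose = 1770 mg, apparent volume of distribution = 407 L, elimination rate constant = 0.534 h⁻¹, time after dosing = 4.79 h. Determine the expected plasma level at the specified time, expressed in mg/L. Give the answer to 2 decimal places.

0.34 mg/L

C₀ = Dose / Vd = 1770 / 407 = 4.349 mg/L
C = C₀ · e^(−k·t) = 4.349 × e^(−0.5340 × 4.79)
  = 4.349 × 0.07747 = 0.3369 mg/L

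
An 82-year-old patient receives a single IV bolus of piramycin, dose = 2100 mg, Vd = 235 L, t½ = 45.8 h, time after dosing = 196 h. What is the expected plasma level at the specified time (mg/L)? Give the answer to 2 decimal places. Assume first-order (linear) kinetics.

0.46 mg/L

C₀ = Dose / Vd = 2100 / 235 = 8.936 mg/L
k = ln2 / t½ = 0.693147 / 45.8 = 0.01513 h⁻¹
C = C₀ · e^(−k·t) = 8.936 × e^(−0.01513 × 196)
  = 8.936 × 0.05154 = 0.4606 mg/L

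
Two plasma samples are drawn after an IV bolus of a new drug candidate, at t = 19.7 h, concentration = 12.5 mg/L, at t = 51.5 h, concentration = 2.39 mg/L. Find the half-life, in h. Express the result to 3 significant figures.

k = ln(C₁/C₂) / (t₂ − t₁) = ln(12.5/2.39) / (51.5 − 19.7)
  = 1.654 / 31.80 = 0.05201 h⁻¹
t½ = ln2 / k = 0.693147 / 0.05201 = 13.33 h

13.3 h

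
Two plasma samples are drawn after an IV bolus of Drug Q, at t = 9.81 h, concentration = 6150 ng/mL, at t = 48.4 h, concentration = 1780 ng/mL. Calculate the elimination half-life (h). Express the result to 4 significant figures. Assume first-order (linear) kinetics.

k = ln(C₁/C₂) / (t₂ − t₁) = ln(6150/1780) / (48.4 − 9.81)
  = 1.240 / 38.59 = 0.03213 h⁻¹
t½ = ln2 / k = 0.693147 / 0.03213 = 21.57 h

21.57 h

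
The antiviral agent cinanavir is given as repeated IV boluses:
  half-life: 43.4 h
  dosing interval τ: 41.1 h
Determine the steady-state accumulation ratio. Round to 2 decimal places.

2.08

k = ln2 / t½ = 0.693147 / 43.4 = 0.01597 h⁻¹
e^(−kτ) = e^(−0.01597 × 41.1) = 0.5187
Accumulation ratio R = 1 / (1 − e^(−kτ)) = 1 / (1 − 0.5187) = 2.078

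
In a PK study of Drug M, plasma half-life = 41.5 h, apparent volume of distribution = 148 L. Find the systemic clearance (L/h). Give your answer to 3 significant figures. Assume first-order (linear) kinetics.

k = ln2 / t½ = 0.693147 / 41.5 = 0.01670 h⁻¹
CL = k × Vd = 0.01670 × 148 = 2.472 L/h

2.47 L/h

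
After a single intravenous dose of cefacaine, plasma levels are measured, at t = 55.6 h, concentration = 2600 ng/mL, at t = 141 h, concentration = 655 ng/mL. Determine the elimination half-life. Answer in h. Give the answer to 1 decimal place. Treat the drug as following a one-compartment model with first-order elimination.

k = ln(C₁/C₂) / (t₂ − t₁) = ln(2600/655) / (141 − 55.6)
  = 1.379 / 85.40 = 0.01615 h⁻¹
t½ = ln2 / k = 0.693147 / 0.01615 = 42.92 h

42.9 h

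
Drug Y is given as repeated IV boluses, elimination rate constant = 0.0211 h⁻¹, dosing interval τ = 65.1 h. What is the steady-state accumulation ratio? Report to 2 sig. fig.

1.3

e^(−kτ) = e^(−0.02110 × 65.1) = 0.2532
Accumulation ratio R = 1 / (1 − e^(−kτ)) = 1 / (1 − 0.2532) = 1.339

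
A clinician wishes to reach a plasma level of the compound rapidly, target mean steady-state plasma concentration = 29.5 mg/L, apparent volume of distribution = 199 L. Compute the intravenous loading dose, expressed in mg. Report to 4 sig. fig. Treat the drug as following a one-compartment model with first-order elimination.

5871 mg

LD = Css × Vd = 29.5 × 199 = 5871 mg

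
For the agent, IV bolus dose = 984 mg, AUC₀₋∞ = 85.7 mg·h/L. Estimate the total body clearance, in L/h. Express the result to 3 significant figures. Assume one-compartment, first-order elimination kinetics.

CL = Dose / AUC = 984 / 85.7 = 11.48 L/h

11.5 L/h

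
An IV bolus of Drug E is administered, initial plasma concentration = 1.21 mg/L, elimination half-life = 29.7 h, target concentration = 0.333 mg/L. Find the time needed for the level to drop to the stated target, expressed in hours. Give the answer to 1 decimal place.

k = ln2 / t½ = 0.693147 / 29.7 = 0.02334 h⁻¹
t = ln(C₀ / C) / k = ln(1.210 / 0.333) / 0.02334
  = ln(3.634) / 0.02334 = 1.290 / 0.02334 = 55.27 h

55.3 h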